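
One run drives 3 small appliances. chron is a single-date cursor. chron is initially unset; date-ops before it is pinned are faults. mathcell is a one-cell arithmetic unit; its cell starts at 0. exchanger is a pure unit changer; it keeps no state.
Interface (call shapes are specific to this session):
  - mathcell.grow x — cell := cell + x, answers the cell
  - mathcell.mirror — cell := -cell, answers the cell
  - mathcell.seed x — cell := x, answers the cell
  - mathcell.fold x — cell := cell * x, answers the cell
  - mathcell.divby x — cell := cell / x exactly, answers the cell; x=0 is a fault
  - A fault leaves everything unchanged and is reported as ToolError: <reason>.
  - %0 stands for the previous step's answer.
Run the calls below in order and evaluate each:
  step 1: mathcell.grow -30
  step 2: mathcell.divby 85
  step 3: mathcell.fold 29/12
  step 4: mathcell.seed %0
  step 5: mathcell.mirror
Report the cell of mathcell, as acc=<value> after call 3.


Answer: acc=-29/34

Derivation:
I call grow passing -30, and see -30.
Calling divby passing 85, which returns -6/17.
I invoke fold passing 29/12, → -29/34.
I use seed passing %0, yielding -29/34.
Using mirror(), which returns 29/34.


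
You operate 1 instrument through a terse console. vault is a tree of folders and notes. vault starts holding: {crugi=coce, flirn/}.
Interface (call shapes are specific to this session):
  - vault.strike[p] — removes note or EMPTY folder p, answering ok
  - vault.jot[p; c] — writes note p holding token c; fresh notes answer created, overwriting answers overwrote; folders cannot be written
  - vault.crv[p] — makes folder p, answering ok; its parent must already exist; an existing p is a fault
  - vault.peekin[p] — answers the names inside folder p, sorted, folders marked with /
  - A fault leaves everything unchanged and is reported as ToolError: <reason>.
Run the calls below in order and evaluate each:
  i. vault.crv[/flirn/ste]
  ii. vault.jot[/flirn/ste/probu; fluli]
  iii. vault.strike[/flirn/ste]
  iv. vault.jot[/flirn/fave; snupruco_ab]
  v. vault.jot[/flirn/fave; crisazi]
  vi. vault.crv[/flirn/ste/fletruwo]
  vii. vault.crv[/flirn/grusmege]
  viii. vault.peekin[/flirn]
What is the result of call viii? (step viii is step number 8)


Act: crv[p→/flirn/ste]
Obs: ok
Act: jot[p→/flirn/ste/probu; c→fluli]
Obs: created
Act: strike[p→/flirn/ste]
Obs: ToolError: not empty
Act: jot[p→/flirn/fave; c→snupruco_ab]
Obs: created
Act: jot[p→/flirn/fave; c→crisazi]
Obs: overwrote
Act: crv[p→/flirn/ste/fletruwo]
Obs: ok
Act: crv[p→/flirn/grusmege]
Obs: ok
Act: peekin[p→/flirn]
Obs: [fave, grusmege/, ste/]

Answer: [fave, grusmege/, ste/]


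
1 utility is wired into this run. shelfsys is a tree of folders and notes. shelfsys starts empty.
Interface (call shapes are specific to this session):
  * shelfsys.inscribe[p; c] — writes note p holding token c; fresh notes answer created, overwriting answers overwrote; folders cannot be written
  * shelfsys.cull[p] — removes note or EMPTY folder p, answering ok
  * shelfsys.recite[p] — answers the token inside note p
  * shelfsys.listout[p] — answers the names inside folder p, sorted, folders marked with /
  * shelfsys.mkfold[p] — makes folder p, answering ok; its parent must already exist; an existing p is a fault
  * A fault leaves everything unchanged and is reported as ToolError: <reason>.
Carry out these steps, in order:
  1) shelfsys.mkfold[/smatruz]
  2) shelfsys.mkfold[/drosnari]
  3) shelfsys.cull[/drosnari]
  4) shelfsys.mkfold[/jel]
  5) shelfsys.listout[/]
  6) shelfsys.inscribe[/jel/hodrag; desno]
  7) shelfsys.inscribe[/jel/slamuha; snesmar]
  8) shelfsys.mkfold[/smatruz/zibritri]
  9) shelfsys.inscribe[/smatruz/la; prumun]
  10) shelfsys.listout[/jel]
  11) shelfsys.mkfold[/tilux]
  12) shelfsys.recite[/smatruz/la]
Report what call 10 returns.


# 1. mkfold(/smatruz) == ok
# 2. mkfold(/drosnari) == ok
# 3. cull(/drosnari) == ok
# 4. mkfold(/jel) == ok
# 5. listout(/) == [jel/, smatruz/]
# 6. inscribe(/jel/hodrag, desno) == created
# 7. inscribe(/jel/slamuha, snesmar) == created
# 8. mkfold(/smatruz/zibritri) == ok
# 9. inscribe(/smatruz/la, prumun) == created
# 10. listout(/jel) == [hodrag, slamuha]
# 11. mkfold(/tilux) == ok
# 12. recite(/smatruz/la) == prumun

Answer: [hodrag, slamuha]


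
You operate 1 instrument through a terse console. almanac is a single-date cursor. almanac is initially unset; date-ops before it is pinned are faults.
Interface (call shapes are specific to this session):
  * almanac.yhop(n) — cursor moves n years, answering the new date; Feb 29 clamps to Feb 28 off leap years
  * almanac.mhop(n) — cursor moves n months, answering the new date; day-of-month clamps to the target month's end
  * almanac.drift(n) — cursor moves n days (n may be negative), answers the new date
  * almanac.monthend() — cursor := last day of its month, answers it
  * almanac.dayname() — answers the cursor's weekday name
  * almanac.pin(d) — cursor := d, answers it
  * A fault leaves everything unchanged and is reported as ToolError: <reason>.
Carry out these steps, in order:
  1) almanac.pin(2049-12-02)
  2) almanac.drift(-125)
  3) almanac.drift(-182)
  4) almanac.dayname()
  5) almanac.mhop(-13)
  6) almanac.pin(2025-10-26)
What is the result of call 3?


·→ almanac.pin(d: 2049-12-02)
·← 2049-12-02
·→ almanac.drift(n: -125)
·← 2049-07-30
·→ almanac.drift(n: -182)
·← 2049-01-29
·→ almanac.dayname()
·← Friday
·→ almanac.mhop(n: -13)
·← 2047-12-29
·→ almanac.pin(d: 2025-10-26)
·← 2025-10-26

Answer: 2049-01-29


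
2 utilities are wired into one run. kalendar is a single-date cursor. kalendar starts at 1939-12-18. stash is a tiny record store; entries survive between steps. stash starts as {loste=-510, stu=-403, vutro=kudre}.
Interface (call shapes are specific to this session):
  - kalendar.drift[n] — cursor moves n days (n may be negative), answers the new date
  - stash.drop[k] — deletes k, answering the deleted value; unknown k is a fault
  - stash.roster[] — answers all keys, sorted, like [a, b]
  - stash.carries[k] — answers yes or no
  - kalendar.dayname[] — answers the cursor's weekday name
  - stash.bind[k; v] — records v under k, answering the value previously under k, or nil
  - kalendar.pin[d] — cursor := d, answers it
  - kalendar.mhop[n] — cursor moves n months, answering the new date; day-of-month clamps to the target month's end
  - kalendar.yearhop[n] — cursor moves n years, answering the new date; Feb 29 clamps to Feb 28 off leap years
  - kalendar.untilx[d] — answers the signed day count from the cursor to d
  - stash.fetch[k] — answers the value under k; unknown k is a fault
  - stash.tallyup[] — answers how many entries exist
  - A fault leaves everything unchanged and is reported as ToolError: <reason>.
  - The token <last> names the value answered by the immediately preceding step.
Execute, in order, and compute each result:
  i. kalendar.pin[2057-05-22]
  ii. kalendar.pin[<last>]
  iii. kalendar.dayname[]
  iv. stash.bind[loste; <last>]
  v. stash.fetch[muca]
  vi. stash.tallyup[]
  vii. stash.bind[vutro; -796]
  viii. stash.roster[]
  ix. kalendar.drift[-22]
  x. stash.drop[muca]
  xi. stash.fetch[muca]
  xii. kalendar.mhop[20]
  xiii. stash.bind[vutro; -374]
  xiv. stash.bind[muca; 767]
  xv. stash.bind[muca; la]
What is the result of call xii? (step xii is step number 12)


Answer: 2058-12-30

Derivation:
Act: kalendar.pin[2057-05-22]
Obs: 2057-05-22
Act: kalendar.pin[<last>]
Obs: 2057-05-22
Act: kalendar.dayname[]
Obs: Tuesday
Act: stash.bind[loste; <last>]
Obs: -510
Act: stash.fetch[muca]
Obs: ToolError: no such key muca
Act: stash.tallyup[]
Obs: 3
Act: stash.bind[vutro; -796]
Obs: kudre
Act: stash.roster[]
Obs: [loste, stu, vutro]
Act: kalendar.drift[-22]
Obs: 2057-04-30
Act: stash.drop[muca]
Obs: ToolError: no such key muca
Act: stash.fetch[muca]
Obs: ToolError: no such key muca
Act: kalendar.mhop[20]
Obs: 2058-12-30
Act: stash.bind[vutro; -374]
Obs: -796
Act: stash.bind[muca; 767]
Obs: nil
Act: stash.bind[muca; la]
Obs: 767


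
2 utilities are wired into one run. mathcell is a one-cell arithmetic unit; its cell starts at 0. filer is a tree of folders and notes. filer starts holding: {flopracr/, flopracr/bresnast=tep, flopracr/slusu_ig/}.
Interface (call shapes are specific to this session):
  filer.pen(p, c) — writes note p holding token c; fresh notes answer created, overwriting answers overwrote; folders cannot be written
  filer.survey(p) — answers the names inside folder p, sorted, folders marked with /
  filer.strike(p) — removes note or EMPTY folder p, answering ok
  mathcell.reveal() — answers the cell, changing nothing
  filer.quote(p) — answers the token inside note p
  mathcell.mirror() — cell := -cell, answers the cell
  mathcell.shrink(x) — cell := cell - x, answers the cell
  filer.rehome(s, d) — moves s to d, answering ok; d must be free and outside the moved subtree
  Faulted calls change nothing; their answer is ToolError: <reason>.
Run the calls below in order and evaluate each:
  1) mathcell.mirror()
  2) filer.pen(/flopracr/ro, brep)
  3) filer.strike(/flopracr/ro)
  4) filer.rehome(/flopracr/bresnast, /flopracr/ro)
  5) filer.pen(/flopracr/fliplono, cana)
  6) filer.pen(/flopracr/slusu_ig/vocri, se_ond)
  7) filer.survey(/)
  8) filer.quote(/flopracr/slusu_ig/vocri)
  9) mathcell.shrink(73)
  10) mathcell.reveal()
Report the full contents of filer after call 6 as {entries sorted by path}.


-> mathcell.mirror()
<- 0
-> filer.pen(p=/flopracr/ro, c=brep)
<- created
-> filer.strike(p=/flopracr/ro)
<- ok
-> filer.rehome(s=/flopracr/bresnast, d=/flopracr/ro)
<- ok
-> filer.pen(p=/flopracr/fliplono, c=cana)
<- created
-> filer.pen(p=/flopracr/slusu_ig/vocri, c=se_ond)
<- created
-> filer.survey(p=/)
<- [flopracr/]
-> filer.quote(p=/flopracr/slusu_ig/vocri)
<- se_ond
-> mathcell.shrink(x=73)
<- -73
-> mathcell.reveal()
<- -73

Answer: {flopracr/, flopracr/fliplono=cana, flopracr/ro=tep, flopracr/slusu_ig/, flopracr/slusu_ig/vocri=se_ond}


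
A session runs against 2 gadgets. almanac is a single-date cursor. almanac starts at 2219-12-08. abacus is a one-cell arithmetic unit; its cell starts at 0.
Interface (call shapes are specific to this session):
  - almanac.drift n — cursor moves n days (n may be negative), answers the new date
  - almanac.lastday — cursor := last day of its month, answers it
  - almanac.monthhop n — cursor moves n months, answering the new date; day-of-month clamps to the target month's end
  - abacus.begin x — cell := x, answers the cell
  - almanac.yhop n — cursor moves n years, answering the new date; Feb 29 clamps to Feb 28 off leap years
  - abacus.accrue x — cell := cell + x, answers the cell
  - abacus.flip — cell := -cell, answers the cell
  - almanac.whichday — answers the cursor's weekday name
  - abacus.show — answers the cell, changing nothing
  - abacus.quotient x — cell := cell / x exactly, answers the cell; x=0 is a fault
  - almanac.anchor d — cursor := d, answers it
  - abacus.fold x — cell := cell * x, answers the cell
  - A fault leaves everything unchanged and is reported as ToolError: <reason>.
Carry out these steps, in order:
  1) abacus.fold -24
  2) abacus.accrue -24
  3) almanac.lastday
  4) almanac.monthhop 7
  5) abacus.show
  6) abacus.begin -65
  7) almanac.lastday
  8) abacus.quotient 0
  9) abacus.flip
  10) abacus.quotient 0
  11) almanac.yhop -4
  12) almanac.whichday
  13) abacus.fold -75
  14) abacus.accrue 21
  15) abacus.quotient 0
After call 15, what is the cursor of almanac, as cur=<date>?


[in] fold x=-24
= 0
[in] accrue x=-24
= -24
[in] lastday
= 2219-12-31
[in] monthhop n=7
= 2220-07-31
[in] show
= -24
[in] begin x=-65
= -65
[in] lastday
= 2220-07-31
[in] quotient x=0
= ToolError: division by zero
[in] flip
= 65
[in] quotient x=0
= ToolError: division by zero
[in] yhop n=-4
= 2216-07-31
[in] whichday
= Wednesday
[in] fold x=-75
= -4875
[in] accrue x=21
= -4854
[in] quotient x=0
= ToolError: division by zero

Answer: cur=2216-07-31


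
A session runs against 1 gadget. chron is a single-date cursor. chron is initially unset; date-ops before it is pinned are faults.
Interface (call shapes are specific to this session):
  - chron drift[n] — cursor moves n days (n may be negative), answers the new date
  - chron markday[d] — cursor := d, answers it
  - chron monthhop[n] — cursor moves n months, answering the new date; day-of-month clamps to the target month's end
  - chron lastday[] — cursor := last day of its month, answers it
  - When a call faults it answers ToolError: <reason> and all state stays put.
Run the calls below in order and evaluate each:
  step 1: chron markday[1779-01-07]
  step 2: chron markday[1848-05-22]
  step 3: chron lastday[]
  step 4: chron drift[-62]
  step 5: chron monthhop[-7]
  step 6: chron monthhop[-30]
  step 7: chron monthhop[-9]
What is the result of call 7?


Answer: 1844-05-28

Derivation:
% 1. chron markday(d='1779-01-07') : 1779-01-07
% 2. chron markday(d='1848-05-22') : 1848-05-22
% 3. chron lastday() : 1848-05-31
% 4. chron drift(n='-62') : 1848-03-30
% 5. chron monthhop(n='-7') : 1847-08-30
% 6. chron monthhop(n='-30') : 1845-02-28
% 7. chron monthhop(n='-9') : 1844-05-28


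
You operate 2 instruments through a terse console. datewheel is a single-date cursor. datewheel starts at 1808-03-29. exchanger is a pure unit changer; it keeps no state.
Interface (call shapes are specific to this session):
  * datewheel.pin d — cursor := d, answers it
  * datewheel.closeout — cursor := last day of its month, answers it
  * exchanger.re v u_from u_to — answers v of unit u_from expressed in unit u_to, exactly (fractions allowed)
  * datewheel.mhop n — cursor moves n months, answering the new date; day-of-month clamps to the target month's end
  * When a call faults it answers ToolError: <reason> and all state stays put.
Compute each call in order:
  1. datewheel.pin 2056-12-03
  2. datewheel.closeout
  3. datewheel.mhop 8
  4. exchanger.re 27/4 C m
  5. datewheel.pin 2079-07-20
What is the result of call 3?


Answer: 2057-08-31

Derivation:
Then datewheel.pin(d: 2056-12-03), and get 2056-12-03.
Now I run datewheel.closeout, yielding 2056-12-31.
Using datewheel.mhop(n: 8), giving 2057-08-31.
Then exchanger.re(v: 27/4, u_from: C, u_to: m), yielding ToolError: incompatible units.
Using datewheel.pin(d: 2079-07-20), — result: 2079-07-20.


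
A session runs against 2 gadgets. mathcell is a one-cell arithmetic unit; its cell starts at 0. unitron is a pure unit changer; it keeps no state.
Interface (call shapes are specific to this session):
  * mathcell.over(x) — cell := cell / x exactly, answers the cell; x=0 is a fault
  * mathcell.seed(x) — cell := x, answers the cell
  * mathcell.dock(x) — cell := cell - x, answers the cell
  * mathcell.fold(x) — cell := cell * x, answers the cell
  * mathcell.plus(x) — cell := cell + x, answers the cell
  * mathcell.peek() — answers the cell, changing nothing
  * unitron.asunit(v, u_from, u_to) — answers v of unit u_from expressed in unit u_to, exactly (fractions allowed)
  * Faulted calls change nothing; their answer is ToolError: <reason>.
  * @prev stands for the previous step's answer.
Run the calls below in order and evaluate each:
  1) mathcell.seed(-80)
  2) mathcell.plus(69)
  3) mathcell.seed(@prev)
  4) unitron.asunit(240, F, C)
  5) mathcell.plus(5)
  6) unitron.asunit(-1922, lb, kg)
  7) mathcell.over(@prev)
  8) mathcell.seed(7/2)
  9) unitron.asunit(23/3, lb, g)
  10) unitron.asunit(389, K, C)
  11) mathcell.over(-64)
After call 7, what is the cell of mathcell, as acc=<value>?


Step: seed[x='-80']
Result: -80
Step: plus[x='69']
Result: -11
Step: seed[x='@prev']
Result: -11
Step: asunit[v='240'; u_from='F'; u_to='C']
Result: 1040/9
Step: plus[x='5']
Result: -6
Step: asunit[v='-1922'; u_from='lb'; u_to='kg']
Result: -43590226757/50000000
Step: over[x='@prev']
Result: 300000000/43590226757
Step: seed[x='7/2']
Result: 7/2
Step: asunit[v='23/3'; u_from='lb'; u_to='g']
Result: 1043262451/300000
Step: asunit[v='389'; u_from='K'; u_to='C']
Result: 2317/20
Step: over[x='-64']
Result: -7/128

Answer: acc=300000000/43590226757


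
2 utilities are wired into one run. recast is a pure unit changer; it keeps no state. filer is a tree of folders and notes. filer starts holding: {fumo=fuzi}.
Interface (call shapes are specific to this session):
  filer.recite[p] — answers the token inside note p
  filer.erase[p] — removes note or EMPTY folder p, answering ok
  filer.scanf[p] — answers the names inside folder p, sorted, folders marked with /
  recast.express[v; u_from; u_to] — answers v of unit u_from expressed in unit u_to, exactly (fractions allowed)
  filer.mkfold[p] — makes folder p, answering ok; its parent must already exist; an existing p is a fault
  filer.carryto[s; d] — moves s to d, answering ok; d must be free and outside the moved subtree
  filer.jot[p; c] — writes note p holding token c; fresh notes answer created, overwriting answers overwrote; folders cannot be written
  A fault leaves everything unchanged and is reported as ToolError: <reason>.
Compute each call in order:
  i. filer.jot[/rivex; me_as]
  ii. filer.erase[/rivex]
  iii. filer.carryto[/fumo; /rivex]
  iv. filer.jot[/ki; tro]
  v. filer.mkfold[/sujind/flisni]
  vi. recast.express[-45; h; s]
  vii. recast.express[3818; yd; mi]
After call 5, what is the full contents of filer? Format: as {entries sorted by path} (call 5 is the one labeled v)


-> jot(p: /rivex, c: me_as)
<- created
-> erase(p: /rivex)
<- ok
-> carryto(s: /fumo, d: /rivex)
<- ok
-> jot(p: /ki, c: tro)
<- created
-> mkfold(p: /sujind/flisni)
<- ToolError: no parent
-> express(v: -45, u_from: h, u_to: s)
<- -162000
-> express(v: 3818, u_from: yd, u_to: mi)
<- 1909/880

Answer: {ki=tro, rivex=fuzi}


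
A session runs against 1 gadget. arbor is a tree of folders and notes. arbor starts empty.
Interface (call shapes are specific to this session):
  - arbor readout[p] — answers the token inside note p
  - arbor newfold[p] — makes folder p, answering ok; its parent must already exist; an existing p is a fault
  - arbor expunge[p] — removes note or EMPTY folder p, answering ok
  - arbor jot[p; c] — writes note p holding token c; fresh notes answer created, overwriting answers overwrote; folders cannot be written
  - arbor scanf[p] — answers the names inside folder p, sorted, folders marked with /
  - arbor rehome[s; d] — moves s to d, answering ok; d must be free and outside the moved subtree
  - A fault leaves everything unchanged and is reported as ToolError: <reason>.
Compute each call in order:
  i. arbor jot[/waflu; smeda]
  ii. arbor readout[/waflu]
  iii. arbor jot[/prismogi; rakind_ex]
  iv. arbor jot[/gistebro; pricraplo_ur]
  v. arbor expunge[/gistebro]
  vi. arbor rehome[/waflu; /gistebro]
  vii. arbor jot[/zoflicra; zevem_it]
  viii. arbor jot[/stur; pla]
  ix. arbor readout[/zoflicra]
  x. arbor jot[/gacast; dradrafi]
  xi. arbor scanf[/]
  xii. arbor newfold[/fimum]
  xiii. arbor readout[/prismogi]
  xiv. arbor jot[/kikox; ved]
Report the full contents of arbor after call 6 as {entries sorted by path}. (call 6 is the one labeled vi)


>> arbor jot(p→/waflu, c→smeda)
<< created
>> arbor readout(p→/waflu)
<< smeda
>> arbor jot(p→/prismogi, c→rakind_ex)
<< created
>> arbor jot(p→/gistebro, c→pricraplo_ur)
<< created
>> arbor expunge(p→/gistebro)
<< ok
>> arbor rehome(s→/waflu, d→/gistebro)
<< ok
>> arbor jot(p→/zoflicra, c→zevem_it)
<< created
>> arbor jot(p→/stur, c→pla)
<< created
>> arbor readout(p→/zoflicra)
<< zevem_it
>> arbor jot(p→/gacast, c→dradrafi)
<< created
>> arbor scanf(p→/)
<< [gacast, gistebro, prismogi, stur, zoflicra]
>> arbor newfold(p→/fimum)
<< ok
>> arbor readout(p→/prismogi)
<< rakind_ex
>> arbor jot(p→/kikox, c→ved)
<< created

Answer: {gistebro=smeda, prismogi=rakind_ex}


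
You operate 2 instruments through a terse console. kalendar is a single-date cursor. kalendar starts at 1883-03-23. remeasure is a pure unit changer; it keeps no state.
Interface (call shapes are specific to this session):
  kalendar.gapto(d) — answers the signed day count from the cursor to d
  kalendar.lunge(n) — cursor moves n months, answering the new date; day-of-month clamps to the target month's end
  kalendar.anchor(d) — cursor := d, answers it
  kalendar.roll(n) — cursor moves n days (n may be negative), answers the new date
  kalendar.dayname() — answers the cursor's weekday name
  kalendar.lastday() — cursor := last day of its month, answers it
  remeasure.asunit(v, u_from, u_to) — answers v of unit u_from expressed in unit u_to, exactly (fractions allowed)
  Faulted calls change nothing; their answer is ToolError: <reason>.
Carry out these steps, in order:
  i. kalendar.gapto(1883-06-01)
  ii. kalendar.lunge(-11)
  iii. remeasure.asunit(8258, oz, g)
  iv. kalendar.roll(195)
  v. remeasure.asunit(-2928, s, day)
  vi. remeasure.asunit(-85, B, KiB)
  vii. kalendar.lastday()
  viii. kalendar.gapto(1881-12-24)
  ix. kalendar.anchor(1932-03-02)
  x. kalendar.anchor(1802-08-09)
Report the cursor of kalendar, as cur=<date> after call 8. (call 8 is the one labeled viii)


Answer: cur=1882-11-30

Derivation:
-> kalendar.gapto(d='1883-06-01')
<- 70
-> kalendar.lunge(n='-11')
<- 1882-04-23
-> remeasure.asunit(v='8258', u_from='oz', u_to='g')
<- 187288289573/800000
-> kalendar.roll(n='195')
<- 1882-11-04
-> remeasure.asunit(v='-2928', u_from='s', u_to='day')
<- -61/1800
-> remeasure.asunit(v='-85', u_from='B', u_to='KiB')
<- -85/1024
-> kalendar.lastday()
<- 1882-11-30
-> kalendar.gapto(d='1881-12-24')
<- -341
-> kalendar.anchor(d='1932-03-02')
<- 1932-03-02
-> kalendar.anchor(d='1802-08-09')
<- 1802-08-09


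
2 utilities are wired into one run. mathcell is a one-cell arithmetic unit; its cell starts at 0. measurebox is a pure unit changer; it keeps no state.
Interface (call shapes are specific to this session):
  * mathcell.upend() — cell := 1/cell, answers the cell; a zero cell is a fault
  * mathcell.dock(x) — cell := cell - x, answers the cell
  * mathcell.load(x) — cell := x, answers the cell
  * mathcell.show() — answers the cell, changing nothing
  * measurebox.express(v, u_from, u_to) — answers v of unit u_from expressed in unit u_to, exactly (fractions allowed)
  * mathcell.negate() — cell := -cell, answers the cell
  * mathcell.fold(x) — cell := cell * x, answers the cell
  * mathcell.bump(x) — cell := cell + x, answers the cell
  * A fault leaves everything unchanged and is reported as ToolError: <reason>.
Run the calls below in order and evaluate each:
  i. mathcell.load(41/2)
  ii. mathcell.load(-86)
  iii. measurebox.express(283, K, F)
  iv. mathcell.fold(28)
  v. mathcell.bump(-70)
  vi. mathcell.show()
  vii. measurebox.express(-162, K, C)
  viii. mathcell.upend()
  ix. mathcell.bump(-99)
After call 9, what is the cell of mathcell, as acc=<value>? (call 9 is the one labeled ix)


==> load(41/2)
<== 41/2
==> load(-86)
<== -86
==> express(283, K, F)
<== 4973/100
==> fold(28)
<== -2408
==> bump(-70)
<== -2478
==> show()
<== -2478
==> express(-162, K, C)
<== -8703/20
==> upend()
<== -1/2478
==> bump(-99)
<== -245323/2478

Answer: acc=-245323/2478


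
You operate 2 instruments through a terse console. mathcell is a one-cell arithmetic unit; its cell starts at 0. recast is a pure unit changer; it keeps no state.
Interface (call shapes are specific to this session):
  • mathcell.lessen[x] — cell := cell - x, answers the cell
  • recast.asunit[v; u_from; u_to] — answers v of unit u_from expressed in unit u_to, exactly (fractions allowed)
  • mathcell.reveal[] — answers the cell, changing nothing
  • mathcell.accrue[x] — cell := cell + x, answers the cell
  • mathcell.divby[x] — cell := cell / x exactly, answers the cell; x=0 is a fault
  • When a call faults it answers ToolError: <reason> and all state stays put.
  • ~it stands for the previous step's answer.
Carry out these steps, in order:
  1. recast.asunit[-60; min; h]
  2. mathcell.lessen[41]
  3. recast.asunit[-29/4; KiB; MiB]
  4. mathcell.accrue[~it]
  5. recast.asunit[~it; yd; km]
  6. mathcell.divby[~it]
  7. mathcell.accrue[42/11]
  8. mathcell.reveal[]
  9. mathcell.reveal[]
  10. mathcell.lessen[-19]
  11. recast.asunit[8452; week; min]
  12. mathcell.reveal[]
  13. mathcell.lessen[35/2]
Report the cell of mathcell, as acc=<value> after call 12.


Answer: acc=14036893/12573

Derivation:
Now I run recast.asunit using v='-60', u_from='min', u_to='h', → -1.
Next I call mathcell.lessen using x='41': -41.
I use recast.asunit using v='-29/4', u_from='KiB', u_to='MiB', yielding -29/4096.
I use mathcell.accrue using x='~it': -167965/4096.
Then recast.asunit using v='~it', u_from='yd', u_to='km', yielding -38396799/1024000000.
I invoke mathcell.divby using x='~it', which returns 1250000/1143.
I try mathcell.accrue using x='42/11', yielding 13798006/12573.
I run mathcell.reveal, and observe 13798006/12573.
I try mathcell.reveal(), giving 13798006/12573.
Now I run mathcell.lessen using x='-19': 14036893/12573.
Then recast.asunit using v='8452', u_from='week', u_to='min', and get 85196160.
I call mathcell.reveal, → 14036893/12573.
Invoking mathcell.lessen using x='35/2', and observe 27633731/25146.


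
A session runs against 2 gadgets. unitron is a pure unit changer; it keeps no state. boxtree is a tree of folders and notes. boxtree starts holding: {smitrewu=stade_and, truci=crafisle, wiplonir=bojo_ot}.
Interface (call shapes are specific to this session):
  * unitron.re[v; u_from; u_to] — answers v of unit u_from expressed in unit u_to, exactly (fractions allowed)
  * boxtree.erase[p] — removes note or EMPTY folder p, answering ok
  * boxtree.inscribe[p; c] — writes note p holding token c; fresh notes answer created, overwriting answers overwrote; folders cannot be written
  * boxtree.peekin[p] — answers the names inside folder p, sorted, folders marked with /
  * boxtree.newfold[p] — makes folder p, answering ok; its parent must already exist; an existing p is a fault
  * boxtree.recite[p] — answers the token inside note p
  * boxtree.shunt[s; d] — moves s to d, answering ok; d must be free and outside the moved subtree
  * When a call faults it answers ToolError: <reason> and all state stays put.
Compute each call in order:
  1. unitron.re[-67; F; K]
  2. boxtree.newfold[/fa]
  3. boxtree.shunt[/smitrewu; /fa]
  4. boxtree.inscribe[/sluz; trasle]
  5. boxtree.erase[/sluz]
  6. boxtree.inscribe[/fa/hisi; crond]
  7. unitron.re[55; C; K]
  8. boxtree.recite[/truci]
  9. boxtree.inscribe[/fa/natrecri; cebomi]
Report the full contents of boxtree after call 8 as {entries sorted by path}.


Answer: {fa/, fa/hisi=crond, smitrewu=stade_and, truci=crafisle, wiplonir=bojo_ot}

Derivation:
Calling unitron.re passing v→-67, u_from→F, u_to→K, giving 4363/20.
Invoking boxtree.newfold passing p→/fa, and get ok.
Calling boxtree.shunt passing s→/smitrewu, d→/fa, yielding ToolError: exists.
I invoke boxtree.inscribe passing p→/sluz, c→trasle, and get created.
I call boxtree.erase passing p→/sluz, and get ok.
I use boxtree.inscribe passing p→/fa/hisi, c→crond, giving created.
Calling unitron.re passing v→55, u_from→C, u_to→K, and observe 6563/20.
Now I run boxtree.recite passing p→/truci, and observe crafisle.
I run boxtree.inscribe passing p→/fa/natrecri, c→cebomi, — result: created.


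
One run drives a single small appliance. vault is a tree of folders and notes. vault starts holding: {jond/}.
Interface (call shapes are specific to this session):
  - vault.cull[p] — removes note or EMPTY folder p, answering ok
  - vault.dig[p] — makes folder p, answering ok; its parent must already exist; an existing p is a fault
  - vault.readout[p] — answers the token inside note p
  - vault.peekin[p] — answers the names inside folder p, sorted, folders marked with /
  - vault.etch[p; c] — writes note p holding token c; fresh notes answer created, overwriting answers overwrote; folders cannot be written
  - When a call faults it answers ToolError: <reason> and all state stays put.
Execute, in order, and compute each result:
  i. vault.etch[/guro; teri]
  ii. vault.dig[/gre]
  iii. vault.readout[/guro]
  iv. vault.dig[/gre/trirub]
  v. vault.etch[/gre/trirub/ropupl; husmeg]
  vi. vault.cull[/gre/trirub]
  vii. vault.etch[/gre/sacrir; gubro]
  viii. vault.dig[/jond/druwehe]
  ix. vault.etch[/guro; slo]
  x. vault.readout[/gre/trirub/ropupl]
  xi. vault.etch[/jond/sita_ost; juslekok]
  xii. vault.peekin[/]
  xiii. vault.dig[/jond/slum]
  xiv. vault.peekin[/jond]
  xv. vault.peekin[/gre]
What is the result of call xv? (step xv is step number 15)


Answer: [sacrir, trirub/]

Derivation:
I invoke vault.etch passing p='/guro', c='teri': created.
I try vault.dig passing p='/gre', yielding ok.
I invoke vault.readout passing p='/guro', and get teri.
I use vault.dig passing p='/gre/trirub': ok.
Invoking vault.etch passing p='/gre/trirub/ropupl', c='husmeg', yielding created.
I use vault.cull passing p='/gre/trirub', giving ToolError: not empty.
Invoking vault.etch passing p='/gre/sacrir', c='gubro', which returns created.
I run vault.dig passing p='/jond/druwehe', and observe ok.
Invoking vault.etch passing p='/guro', c='slo', which returns overwrote.
I invoke vault.readout passing p='/gre/trirub/ropupl', which returns husmeg.
I try vault.etch passing p='/jond/sita_ost', c='juslekok': created.
I invoke vault.peekin passing p='/', yielding [gre/, guro, jond/].
I call vault.dig passing p='/jond/slum', → ok.
Using vault.peekin passing p='/jond': [druwehe/, sita_ost, slum/].
Now I run vault.peekin passing p='/gre', which returns [sacrir, trirub/].


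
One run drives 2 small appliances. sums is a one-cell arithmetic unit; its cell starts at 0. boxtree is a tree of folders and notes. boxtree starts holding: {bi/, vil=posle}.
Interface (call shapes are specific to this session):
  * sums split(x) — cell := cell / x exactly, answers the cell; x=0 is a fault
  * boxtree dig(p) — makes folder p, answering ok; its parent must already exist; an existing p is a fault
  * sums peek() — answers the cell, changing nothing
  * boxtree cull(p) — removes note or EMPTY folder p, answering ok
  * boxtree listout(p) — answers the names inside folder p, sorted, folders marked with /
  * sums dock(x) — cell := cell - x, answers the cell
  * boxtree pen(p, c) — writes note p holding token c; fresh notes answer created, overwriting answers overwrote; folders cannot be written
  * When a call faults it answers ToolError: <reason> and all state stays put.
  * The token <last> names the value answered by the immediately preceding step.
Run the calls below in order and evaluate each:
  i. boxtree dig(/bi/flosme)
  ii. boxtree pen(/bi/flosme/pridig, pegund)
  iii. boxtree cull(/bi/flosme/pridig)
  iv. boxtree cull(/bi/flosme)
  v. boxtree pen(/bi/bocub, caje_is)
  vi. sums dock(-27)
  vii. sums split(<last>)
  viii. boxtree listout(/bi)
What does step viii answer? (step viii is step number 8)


Answer: [bocub]

Derivation:
> boxtree dig p=/bi/flosme
[out] ok
> boxtree pen p=/bi/flosme/pridig c=pegund
[out] created
> boxtree cull p=/bi/flosme/pridig
[out] ok
> boxtree cull p=/bi/flosme
[out] ok
> boxtree pen p=/bi/bocub c=caje_is
[out] created
> sums dock x=-27
[out] 27
> sums split x=<last>
[out] 1
> boxtree listout p=/bi
[out] [bocub]


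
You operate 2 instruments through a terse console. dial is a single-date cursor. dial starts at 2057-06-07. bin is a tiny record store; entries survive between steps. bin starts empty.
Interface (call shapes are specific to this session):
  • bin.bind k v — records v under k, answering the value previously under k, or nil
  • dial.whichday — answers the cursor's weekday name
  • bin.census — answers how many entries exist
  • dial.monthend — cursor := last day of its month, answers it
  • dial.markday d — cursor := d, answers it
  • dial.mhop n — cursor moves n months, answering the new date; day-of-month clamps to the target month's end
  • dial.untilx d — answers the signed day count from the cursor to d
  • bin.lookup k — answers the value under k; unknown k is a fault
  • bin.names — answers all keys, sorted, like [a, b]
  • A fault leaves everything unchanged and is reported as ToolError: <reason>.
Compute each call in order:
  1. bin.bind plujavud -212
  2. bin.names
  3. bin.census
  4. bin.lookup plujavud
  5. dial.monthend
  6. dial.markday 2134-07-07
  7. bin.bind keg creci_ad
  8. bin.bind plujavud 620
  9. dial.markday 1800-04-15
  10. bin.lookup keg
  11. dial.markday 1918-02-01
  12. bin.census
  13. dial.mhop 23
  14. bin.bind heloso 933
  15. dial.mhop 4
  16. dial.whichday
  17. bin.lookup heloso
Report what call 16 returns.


I use bind(k='plujavud', v='-212'): nil.
I run names(), → [plujavud].
I invoke census, and see 1.
Now I run lookup(k='plujavud'), → -212.
Then monthend, and see 2057-06-30.
I invoke markday(d='2134-07-07'), which returns 2134-07-07.
Now I run bind(k='keg', v='creci_ad'), and observe nil.
Next I call bind(k='plujavud', v='620'), which returns -212.
Then markday(d='1800-04-15'), — result: 1800-04-15.
Calling lookup(k='keg'): creci_ad.
I try markday(d='1918-02-01'), giving 1918-02-01.
Then census(), which returns 2.
Invoking mhop(n='23'), and see 1920-01-01.
I call bind(k='heloso', v='933'), — result: nil.
Using mhop(n='4'), and see 1920-05-01.
I use whichday(), and get Saturday.
I try lookup(k='heloso'), and see 933.

Answer: Saturday


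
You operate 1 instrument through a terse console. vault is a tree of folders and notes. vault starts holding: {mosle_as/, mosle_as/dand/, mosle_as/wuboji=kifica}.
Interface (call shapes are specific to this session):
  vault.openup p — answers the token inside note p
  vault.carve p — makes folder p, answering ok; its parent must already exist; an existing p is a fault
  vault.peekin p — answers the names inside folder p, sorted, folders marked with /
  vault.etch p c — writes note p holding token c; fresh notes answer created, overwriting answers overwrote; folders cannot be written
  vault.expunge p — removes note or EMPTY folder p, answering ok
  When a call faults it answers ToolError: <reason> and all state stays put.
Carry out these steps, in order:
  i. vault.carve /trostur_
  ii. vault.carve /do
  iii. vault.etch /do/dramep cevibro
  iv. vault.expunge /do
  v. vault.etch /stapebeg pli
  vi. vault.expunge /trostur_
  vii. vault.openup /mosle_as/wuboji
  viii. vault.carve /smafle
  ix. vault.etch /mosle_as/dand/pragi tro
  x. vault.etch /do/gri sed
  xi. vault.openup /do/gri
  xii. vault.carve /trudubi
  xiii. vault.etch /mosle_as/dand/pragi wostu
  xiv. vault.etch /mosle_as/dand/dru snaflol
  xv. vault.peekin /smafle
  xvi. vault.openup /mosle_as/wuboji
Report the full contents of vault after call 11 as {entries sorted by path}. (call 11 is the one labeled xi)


Answer: {do/, do/dramep=cevibro, do/gri=sed, mosle_as/, mosle_as/dand/, mosle_as/dand/pragi=tro, mosle_as/wuboji=kifica, smafle/, stapebeg=pli}

Derivation:
>> vault.carve(/trostur_)
<< ok
>> vault.carve(/do)
<< ok
>> vault.etch(/do/dramep, cevibro)
<< created
>> vault.expunge(/do)
<< ToolError: not empty
>> vault.etch(/stapebeg, pli)
<< created
>> vault.expunge(/trostur_)
<< ok
>> vault.openup(/mosle_as/wuboji)
<< kifica
>> vault.carve(/smafle)
<< ok
>> vault.etch(/mosle_as/dand/pragi, tro)
<< created
>> vault.etch(/do/gri, sed)
<< created
>> vault.openup(/do/gri)
<< sed
>> vault.carve(/trudubi)
<< ok
>> vault.etch(/mosle_as/dand/pragi, wostu)
<< overwrote
>> vault.etch(/mosle_as/dand/dru, snaflol)
<< created
>> vault.peekin(/smafle)
<< []
>> vault.openup(/mosle_as/wuboji)
<< kifica


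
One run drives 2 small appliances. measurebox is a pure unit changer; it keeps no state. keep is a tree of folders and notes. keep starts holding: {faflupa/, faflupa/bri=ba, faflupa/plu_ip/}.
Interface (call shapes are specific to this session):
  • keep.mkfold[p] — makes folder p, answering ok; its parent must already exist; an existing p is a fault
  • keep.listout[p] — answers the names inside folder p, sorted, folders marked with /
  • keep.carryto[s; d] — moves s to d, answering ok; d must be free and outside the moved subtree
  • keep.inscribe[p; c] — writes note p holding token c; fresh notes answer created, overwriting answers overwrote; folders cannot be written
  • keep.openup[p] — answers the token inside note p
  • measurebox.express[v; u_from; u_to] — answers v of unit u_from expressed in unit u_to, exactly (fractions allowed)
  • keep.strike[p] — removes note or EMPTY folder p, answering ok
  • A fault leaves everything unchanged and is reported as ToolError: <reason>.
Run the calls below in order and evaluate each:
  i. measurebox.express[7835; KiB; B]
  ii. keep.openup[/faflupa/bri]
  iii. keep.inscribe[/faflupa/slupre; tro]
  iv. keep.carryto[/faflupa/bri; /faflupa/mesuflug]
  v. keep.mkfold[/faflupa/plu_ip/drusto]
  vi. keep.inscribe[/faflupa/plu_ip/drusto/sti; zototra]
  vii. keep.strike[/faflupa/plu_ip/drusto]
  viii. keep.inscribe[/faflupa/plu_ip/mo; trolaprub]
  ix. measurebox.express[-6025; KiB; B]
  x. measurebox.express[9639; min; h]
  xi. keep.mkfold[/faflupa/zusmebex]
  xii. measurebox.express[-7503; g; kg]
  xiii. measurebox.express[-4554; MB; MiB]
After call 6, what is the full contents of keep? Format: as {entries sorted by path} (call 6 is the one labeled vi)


Answer: {faflupa/, faflupa/mesuflug=ba, faflupa/plu_ip/, faflupa/plu_ip/drusto/, faflupa/plu_ip/drusto/sti=zototra, faflupa/slupre=tro}

Derivation:
CALL express[v: 7835; u_from: KiB; u_to: B]
RET  8023040
CALL openup[p: /faflupa/bri]
RET  ba
CALL inscribe[p: /faflupa/slupre; c: tro]
RET  created
CALL carryto[s: /faflupa/bri; d: /faflupa/mesuflug]
RET  ok
CALL mkfold[p: /faflupa/plu_ip/drusto]
RET  ok
CALL inscribe[p: /faflupa/plu_ip/drusto/sti; c: zototra]
RET  created
CALL strike[p: /faflupa/plu_ip/drusto]
RET  ToolError: not empty
CALL inscribe[p: /faflupa/plu_ip/mo; c: trolaprub]
RET  created
CALL express[v: -6025; u_from: KiB; u_to: B]
RET  -6169600
CALL express[v: 9639; u_from: min; u_to: h]
RET  3213/20
CALL mkfold[p: /faflupa/zusmebex]
RET  ok
CALL express[v: -7503; u_from: g; u_to: kg]
RET  -7503/1000
CALL express[v: -4554; u_from: MB; u_to: MiB]
RET  -35578125/8192


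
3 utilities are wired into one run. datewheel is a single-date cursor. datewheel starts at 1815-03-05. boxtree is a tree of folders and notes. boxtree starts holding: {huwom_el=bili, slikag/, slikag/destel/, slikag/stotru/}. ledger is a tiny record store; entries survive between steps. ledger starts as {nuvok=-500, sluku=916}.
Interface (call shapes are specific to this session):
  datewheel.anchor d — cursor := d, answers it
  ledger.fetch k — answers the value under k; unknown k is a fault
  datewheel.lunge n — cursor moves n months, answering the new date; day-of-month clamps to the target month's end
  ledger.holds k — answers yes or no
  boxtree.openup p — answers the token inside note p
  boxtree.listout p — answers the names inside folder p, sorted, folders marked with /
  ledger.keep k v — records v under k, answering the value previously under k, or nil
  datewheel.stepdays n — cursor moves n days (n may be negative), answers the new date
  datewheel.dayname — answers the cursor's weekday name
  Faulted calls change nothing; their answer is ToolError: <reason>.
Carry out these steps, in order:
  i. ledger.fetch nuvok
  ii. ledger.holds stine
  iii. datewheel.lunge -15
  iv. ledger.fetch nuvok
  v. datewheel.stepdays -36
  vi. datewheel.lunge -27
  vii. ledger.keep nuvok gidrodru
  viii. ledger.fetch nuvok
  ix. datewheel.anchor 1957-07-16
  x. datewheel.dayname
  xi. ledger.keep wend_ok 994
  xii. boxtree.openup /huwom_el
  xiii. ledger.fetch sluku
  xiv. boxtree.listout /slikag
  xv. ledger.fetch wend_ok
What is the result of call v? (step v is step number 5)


CALL ledger.fetch[k='nuvok']
RET  -500
CALL ledger.holds[k='stine']
RET  no
CALL datewheel.lunge[n='-15']
RET  1813-12-05
CALL ledger.fetch[k='nuvok']
RET  -500
CALL datewheel.stepdays[n='-36']
RET  1813-10-30
CALL datewheel.lunge[n='-27']
RET  1811-07-30
CALL ledger.keep[k='nuvok'; v='gidrodru']
RET  -500
CALL ledger.fetch[k='nuvok']
RET  gidrodru
CALL datewheel.anchor[d='1957-07-16']
RET  1957-07-16
CALL datewheel.dayname[]
RET  Tuesday
CALL ledger.keep[k='wend_ok'; v='994']
RET  nil
CALL boxtree.openup[p='/huwom_el']
RET  bili
CALL ledger.fetch[k='sluku']
RET  916
CALL boxtree.listout[p='/slikag']
RET  [destel/, stotru/]
CALL ledger.fetch[k='wend_ok']
RET  994

Answer: 1813-10-30
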